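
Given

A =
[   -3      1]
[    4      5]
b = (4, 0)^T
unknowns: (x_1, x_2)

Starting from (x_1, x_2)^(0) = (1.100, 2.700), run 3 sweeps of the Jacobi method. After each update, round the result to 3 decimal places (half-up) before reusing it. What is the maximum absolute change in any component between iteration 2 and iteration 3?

0.956

Iteration 1:
  x_1 = (4 - (1)·2.700) / (-3) = -0.433
  x_2 = (0 - (4)·1.100) / (5) = -0.880
Iteration 2:
  x_1 = (4 - (1)·-0.880) / (-3) = -1.627
  x_2 = (0 - (4)·-0.433) / (5) = 0.346
Iteration 3:
  x_1 = (4 - (1)·0.346) / (-3) = -1.218
  x_2 = (0 - (4)·-1.627) / (5) = 1.302
Change: (0.409, 0.956) → max |·| = 0.956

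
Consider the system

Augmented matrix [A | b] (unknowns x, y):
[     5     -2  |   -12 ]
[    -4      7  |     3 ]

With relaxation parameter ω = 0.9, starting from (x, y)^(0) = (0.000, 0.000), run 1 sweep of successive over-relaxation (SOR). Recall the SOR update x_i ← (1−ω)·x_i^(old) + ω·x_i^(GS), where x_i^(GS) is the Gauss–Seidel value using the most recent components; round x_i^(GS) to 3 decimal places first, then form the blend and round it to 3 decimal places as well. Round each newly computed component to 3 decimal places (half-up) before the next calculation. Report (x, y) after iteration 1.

(-2.160, -0.725)

Iteration 1:
  x: GS value = (-12 - (-2)·0.000) / (5) = -2.400;  x ← (1−ω)·0.000 + ω·-2.400 = -2.160
  y: GS value = (3 - (-4)·-2.160) / (7) = -0.806;  y ← (1−ω)·0.000 + ω·-0.806 = -0.725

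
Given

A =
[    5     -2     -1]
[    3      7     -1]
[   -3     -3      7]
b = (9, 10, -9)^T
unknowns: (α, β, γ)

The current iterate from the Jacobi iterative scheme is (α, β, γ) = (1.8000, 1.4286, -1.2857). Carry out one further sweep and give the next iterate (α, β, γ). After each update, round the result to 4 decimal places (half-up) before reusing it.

One sweep:
  α = (9 - (-2)·1.4286 - (-1)·-1.2857) / (5) = 2.1143
  β = (10 - (3)·1.8000 - (-1)·-1.2857) / (7) = 0.4735
  γ = (-9 - (-3)·1.8000 - (-3)·1.4286) / (7) = 0.0980

(2.1143, 0.4735, 0.0980)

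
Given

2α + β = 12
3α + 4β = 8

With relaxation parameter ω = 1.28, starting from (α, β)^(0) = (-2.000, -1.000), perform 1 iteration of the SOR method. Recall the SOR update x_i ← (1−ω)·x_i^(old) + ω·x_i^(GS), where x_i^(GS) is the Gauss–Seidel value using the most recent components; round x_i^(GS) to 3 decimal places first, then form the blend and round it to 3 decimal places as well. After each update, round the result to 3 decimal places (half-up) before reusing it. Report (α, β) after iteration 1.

Iteration 1:
  α: GS value = (12 - (1)·-1.000) / (2) = 6.500;  α ← (1−ω)·-2.000 + ω·6.500 = 8.880
  β: GS value = (8 - (3)·8.880) / (4) = -4.660;  β ← (1−ω)·-1.000 + ω·-4.660 = -5.685

(8.880, -5.685)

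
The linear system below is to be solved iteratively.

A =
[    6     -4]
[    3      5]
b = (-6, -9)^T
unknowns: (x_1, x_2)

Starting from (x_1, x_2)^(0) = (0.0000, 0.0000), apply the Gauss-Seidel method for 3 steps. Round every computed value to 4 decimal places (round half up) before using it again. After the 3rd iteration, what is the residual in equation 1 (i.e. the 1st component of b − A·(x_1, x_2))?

Iteration 1:
  x_1 = (-6 - (-4)·0.0000) / (6) = -1.0000
  x_2 = (-9 - (3)·-1.0000) / (5) = -1.2000
Iteration 2:
  x_1 = (-6 - (-4)·-1.2000) / (6) = -1.8000
  x_2 = (-9 - (3)·-1.8000) / (5) = -0.7200
Iteration 3:
  x_1 = (-6 - (-4)·-0.7200) / (6) = -1.4800
  x_2 = (-9 - (3)·-1.4800) / (5) = -0.9120
Residual b − A·x = (-0.7680, 0.0000)

-0.7680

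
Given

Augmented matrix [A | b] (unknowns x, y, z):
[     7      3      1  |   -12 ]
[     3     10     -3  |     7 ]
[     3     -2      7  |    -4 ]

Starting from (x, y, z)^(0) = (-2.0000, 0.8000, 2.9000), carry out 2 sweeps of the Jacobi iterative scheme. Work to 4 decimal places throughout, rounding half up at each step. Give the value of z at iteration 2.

Iteration 1:
  x = (-12 - (3)·0.8000 - (1)·2.9000) / (7) = -2.4714
  y = (7 - (3)·-2.0000 - (-3)·2.9000) / (10) = 2.1700
  z = (-4 - (3)·-2.0000 - (-2)·0.8000) / (7) = 0.5143
Iteration 2:
  x = (-12 - (3)·2.1700 - (1)·0.5143) / (7) = -2.7178
  y = (7 - (3)·-2.4714 - (-3)·0.5143) / (10) = 1.5957
  z = (-4 - (3)·-2.4714 - (-2)·2.1700) / (7) = 1.1077

1.1077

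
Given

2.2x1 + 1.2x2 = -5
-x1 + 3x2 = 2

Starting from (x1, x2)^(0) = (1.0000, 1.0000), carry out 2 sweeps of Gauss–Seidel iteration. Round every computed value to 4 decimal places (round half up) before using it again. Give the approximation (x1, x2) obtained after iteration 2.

(-2.1240, -0.0413)

Iteration 1:
  x1 = (-5 - (1.2)·1.0000) / (2.2) = -2.8182
  x2 = (2 - (-1)·-2.8182) / (3) = -0.2727
Iteration 2:
  x1 = (-5 - (1.2)·-0.2727) / (2.2) = -2.1240
  x2 = (2 - (-1)·-2.1240) / (3) = -0.0413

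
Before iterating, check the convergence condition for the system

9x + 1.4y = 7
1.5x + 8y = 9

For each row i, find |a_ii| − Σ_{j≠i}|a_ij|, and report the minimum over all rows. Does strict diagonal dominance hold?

row 1: |9| − (1.4) = 7.6
row 2: |8| − (1.5) = 6.5
minimum over rows = 6.5 → strictly diagonally dominant (convergence guaranteed)

6.5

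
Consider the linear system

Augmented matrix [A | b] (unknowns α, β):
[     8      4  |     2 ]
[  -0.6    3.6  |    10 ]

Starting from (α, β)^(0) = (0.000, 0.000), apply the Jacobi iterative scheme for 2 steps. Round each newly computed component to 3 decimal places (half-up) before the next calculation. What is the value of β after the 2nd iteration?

2.819

Iteration 1:
  α = (2 - (4)·0.000) / (8) = 0.250
  β = (10 - (-0.6)·0.000) / (3.6) = 2.778
Iteration 2:
  α = (2 - (4)·2.778) / (8) = -1.139
  β = (10 - (-0.6)·0.250) / (3.6) = 2.819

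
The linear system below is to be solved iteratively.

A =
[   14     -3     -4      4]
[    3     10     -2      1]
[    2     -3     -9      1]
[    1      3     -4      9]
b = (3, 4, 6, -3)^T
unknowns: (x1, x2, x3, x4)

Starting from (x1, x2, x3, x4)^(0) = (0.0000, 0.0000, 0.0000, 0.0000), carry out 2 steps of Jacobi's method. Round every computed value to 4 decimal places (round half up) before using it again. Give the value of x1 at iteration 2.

0.2047

Iteration 1:
  x1 = (3 - (-3)·0.0000 - (-4)·0.0000 - (4)·0.0000) / (14) = 0.2143
  x2 = (4 - (3)·0.0000 - (-2)·0.0000 - (1)·0.0000) / (10) = 0.4000
  x3 = (6 - (2)·0.0000 - (-3)·0.0000 - (1)·0.0000) / (-9) = -0.6667
  x4 = (-3 - (1)·0.0000 - (3)·0.0000 - (-4)·0.0000) / (9) = -0.3333
Iteration 2:
  x1 = (3 - (-3)·0.4000 - (-4)·-0.6667 - (4)·-0.3333) / (14) = 0.2047
  x2 = (4 - (3)·0.2143 - (-2)·-0.6667 - (1)·-0.3333) / (10) = 0.2357
  x3 = (6 - (2)·0.2143 - (-3)·0.4000 - (1)·-0.3333) / (-9) = -0.7894
  x4 = (-3 - (1)·0.2143 - (3)·0.4000 - (-4)·-0.6667) / (9) = -0.7868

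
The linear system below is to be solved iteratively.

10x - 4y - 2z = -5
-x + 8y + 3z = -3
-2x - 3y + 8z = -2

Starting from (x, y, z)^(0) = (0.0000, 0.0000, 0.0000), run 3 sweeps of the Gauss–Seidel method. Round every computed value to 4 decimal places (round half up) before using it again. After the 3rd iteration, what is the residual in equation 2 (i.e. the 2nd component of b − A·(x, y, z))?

Iteration 1:
  x = (-5 - (-4)·0.0000 - (-2)·0.0000) / (10) = -0.5000
  y = (-3 - (-1)·-0.5000 - (3)·0.0000) / (8) = -0.4375
  z = (-2 - (-2)·-0.5000 - (-3)·-0.4375) / (8) = -0.5391
Iteration 2:
  x = (-5 - (-4)·-0.4375 - (-2)·-0.5391) / (10) = -0.7828
  y = (-3 - (-1)·-0.7828 - (3)·-0.5391) / (8) = -0.2707
  z = (-2 - (-2)·-0.7828 - (-3)·-0.2707) / (8) = -0.5472
Iteration 3:
  x = (-5 - (-4)·-0.2707 - (-2)·-0.5472) / (10) = -0.7177
  y = (-3 - (-1)·-0.7177 - (3)·-0.5472) / (8) = -0.2595
  z = (-2 - (-2)·-0.7177 - (-3)·-0.2595) / (8) = -0.5267
Residual b − A·x = (0.0856, -0.0616, -0.0003)

-0.0616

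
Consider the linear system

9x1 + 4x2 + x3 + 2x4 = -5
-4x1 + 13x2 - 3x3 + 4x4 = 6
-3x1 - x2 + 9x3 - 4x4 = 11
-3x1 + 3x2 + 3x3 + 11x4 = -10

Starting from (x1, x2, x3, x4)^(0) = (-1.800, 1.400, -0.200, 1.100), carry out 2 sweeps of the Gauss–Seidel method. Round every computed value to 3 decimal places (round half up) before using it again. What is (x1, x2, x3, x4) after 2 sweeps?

Iteration 1:
  x1 = (-5 - (4)·1.400 - (1)·-0.200 - (2)·1.100) / (9) = -1.400
  x2 = (6 - (-4)·-1.400 - (-3)·-0.200 - (4)·1.100) / (13) = -0.354
  x3 = (11 - (-3)·-1.400 - (-1)·-0.354 - (-4)·1.100) / (9) = 1.205
  x4 = (-10 - (-3)·-1.400 - (3)·-0.354 - (3)·1.205) / (11) = -1.523
Iteration 2:
  x1 = (-5 - (4)·-0.354 - (1)·1.205 - (2)·-1.523) / (9) = -0.194
  x2 = (6 - (-4)·-0.194 - (-3)·1.205 - (4)·-1.523) / (13) = 1.149
  x3 = (11 - (-3)·-0.194 - (-1)·1.149 - (-4)·-1.523) / (9) = 0.608
  x4 = (-10 - (-3)·-0.194 - (3)·1.149 - (3)·0.608) / (11) = -1.441

(-0.194, 1.149, 0.608, -1.441)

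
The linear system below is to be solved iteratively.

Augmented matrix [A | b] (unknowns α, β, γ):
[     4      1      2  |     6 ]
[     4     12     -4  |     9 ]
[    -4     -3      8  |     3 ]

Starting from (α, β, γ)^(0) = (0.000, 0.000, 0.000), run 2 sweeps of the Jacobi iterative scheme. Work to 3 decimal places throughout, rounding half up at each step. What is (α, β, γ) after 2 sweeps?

(1.125, 0.375, 1.406)

Iteration 1:
  α = (6 - (1)·0.000 - (2)·0.000) / (4) = 1.500
  β = (9 - (4)·0.000 - (-4)·0.000) / (12) = 0.750
  γ = (3 - (-4)·0.000 - (-3)·0.000) / (8) = 0.375
Iteration 2:
  α = (6 - (1)·0.750 - (2)·0.375) / (4) = 1.125
  β = (9 - (4)·1.500 - (-4)·0.375) / (12) = 0.375
  γ = (3 - (-4)·1.500 - (-3)·0.750) / (8) = 1.406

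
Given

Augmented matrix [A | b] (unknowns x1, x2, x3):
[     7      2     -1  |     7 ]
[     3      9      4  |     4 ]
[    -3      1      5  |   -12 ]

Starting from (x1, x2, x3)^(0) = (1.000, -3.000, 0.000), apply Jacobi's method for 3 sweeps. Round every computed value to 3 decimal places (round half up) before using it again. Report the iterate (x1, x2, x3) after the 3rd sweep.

(0.711, 0.760, -1.994)

Iteration 1:
  x1 = (7 - (2)·-3.000 - (-1)·0.000) / (7) = 1.857
  x2 = (4 - (3)·1.000 - (4)·0.000) / (9) = 0.111
  x3 = (-12 - (-3)·1.000 - (1)·-3.000) / (5) = -1.200
Iteration 2:
  x1 = (7 - (2)·0.111 - (-1)·-1.200) / (7) = 0.797
  x2 = (4 - (3)·1.857 - (4)·-1.200) / (9) = 0.359
  x3 = (-12 - (-3)·1.857 - (1)·0.111) / (5) = -1.308
Iteration 3:
  x1 = (7 - (2)·0.359 - (-1)·-1.308) / (7) = 0.711
  x2 = (4 - (3)·0.797 - (4)·-1.308) / (9) = 0.760
  x3 = (-12 - (-3)·0.797 - (1)·0.359) / (5) = -1.994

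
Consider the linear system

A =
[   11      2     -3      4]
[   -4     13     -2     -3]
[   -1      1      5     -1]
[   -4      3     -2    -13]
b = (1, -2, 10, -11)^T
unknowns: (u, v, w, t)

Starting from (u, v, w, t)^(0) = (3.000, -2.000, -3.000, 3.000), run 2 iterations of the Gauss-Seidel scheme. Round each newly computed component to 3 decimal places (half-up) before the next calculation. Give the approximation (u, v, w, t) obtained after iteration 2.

Iteration 1:
  u = (1 - (2)·-2.000 - (-3)·-3.000 - (4)·3.000) / (11) = -1.455
  v = (-2 - (-4)·-1.455 - (-2)·-3.000 - (-3)·3.000) / (13) = -0.371
  w = (10 - (-1)·-1.455 - (1)·-0.371 - (-1)·3.000) / (5) = 2.383
  t = (-11 - (-4)·-1.455 - (3)·-0.371 - (-2)·2.383) / (-13) = 0.842
Iteration 2:
  u = (1 - (2)·-0.371 - (-3)·2.383 - (4)·0.842) / (11) = 0.502
  v = (-2 - (-4)·0.502 - (-2)·2.383 - (-3)·0.842) / (13) = 0.562
  w = (10 - (-1)·0.502 - (1)·0.562 - (-1)·0.842) / (5) = 2.156
  t = (-11 - (-4)·0.502 - (3)·0.562 - (-2)·2.156) / (-13) = 0.490

(0.502, 0.562, 2.156, 0.490)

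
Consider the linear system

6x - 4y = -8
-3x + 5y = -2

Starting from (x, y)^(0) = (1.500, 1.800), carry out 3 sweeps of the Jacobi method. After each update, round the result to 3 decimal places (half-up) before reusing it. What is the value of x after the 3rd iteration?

Iteration 1:
  x = (-8 - (-4)·1.800) / (6) = -0.133
  y = (-2 - (-3)·1.500) / (5) = 0.500
Iteration 2:
  x = (-8 - (-4)·0.500) / (6) = -1.000
  y = (-2 - (-3)·-0.133) / (5) = -0.480
Iteration 3:
  x = (-8 - (-4)·-0.480) / (6) = -1.653
  y = (-2 - (-3)·-1.000) / (5) = -1.000

-1.653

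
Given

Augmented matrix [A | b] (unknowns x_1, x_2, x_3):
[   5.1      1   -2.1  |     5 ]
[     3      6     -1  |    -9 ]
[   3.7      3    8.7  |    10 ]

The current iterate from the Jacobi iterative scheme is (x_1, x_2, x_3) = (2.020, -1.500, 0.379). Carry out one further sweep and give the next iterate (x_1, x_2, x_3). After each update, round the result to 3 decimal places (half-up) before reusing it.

(1.431, -2.447, 0.808)

One sweep:
  x_1 = (5 - (1)·-1.500 - (-2.1)·0.379) / (5.1) = 1.431
  x_2 = (-9 - (3)·2.020 - (-1)·0.379) / (6) = -2.447
  x_3 = (10 - (3.7)·2.020 - (3)·-1.500) / (8.7) = 0.808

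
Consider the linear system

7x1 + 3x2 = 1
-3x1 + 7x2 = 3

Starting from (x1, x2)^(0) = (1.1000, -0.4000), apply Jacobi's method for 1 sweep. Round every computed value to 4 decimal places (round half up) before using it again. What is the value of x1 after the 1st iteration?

Iteration 1:
  x1 = (1 - (3)·-0.4000) / (7) = 0.3143
  x2 = (3 - (-3)·1.1000) / (7) = 0.9000

0.3143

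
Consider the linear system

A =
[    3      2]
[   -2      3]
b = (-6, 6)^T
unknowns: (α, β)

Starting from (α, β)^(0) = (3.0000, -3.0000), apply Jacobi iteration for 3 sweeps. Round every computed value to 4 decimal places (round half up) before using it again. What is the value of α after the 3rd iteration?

-3.3333

Iteration 1:
  α = (-6 - (2)·-3.0000) / (3) = 0.0000
  β = (6 - (-2)·3.0000) / (3) = 4.0000
Iteration 2:
  α = (-6 - (2)·4.0000) / (3) = -4.6667
  β = (6 - (-2)·0.0000) / (3) = 2.0000
Iteration 3:
  α = (-6 - (2)·2.0000) / (3) = -3.3333
  β = (6 - (-2)·-4.6667) / (3) = -1.1111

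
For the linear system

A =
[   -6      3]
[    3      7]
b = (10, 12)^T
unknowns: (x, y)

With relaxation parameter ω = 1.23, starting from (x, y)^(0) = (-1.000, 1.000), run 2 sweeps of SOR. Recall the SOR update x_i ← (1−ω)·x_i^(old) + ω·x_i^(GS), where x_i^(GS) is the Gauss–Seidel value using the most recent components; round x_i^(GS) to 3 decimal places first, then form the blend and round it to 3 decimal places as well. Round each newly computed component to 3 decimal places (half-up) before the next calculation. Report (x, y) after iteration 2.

Iteration 1:
  x: GS value = (10 - (3)·1.000) / (-6) = -1.167;  x ← (1−ω)·-1.000 + ω·-1.167 = -1.205
  y: GS value = (12 - (3)·-1.205) / (7) = 2.231;  y ← (1−ω)·1.000 + ω·2.231 = 2.514
Iteration 2:
  x: GS value = (10 - (3)·2.514) / (-6) = -0.410;  x ← (1−ω)·-1.205 + ω·-0.410 = -0.227
  y: GS value = (12 - (3)·-0.227) / (7) = 1.812;  y ← (1−ω)·2.514 + ω·1.812 = 1.651

(-0.227, 1.651)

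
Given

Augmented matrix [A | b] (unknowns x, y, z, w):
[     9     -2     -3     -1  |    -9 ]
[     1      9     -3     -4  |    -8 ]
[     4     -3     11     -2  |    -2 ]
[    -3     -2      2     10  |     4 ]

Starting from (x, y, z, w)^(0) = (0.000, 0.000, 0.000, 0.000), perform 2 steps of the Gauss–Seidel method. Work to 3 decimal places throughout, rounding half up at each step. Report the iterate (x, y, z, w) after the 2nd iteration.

(-1.188, -0.789, 0.026, -0.119)

Iteration 1:
  x = (-9 - (-2)·0.000 - (-3)·0.000 - (-1)·0.000) / (9) = -1.000
  y = (-8 - (1)·-1.000 - (-3)·0.000 - (-4)·0.000) / (9) = -0.778
  z = (-2 - (4)·-1.000 - (-3)·-0.778 - (-2)·0.000) / (11) = -0.030
  w = (4 - (-3)·-1.000 - (-2)·-0.778 - (2)·-0.030) / (10) = -0.050
Iteration 2:
  x = (-9 - (-2)·-0.778 - (-3)·-0.030 - (-1)·-0.050) / (9) = -1.188
  y = (-8 - (1)·-1.188 - (-3)·-0.030 - (-4)·-0.050) / (9) = -0.789
  z = (-2 - (4)·-1.188 - (-3)·-0.789 - (-2)·-0.050) / (11) = 0.026
  w = (4 - (-3)·-1.188 - (-2)·-0.789 - (2)·0.026) / (10) = -0.119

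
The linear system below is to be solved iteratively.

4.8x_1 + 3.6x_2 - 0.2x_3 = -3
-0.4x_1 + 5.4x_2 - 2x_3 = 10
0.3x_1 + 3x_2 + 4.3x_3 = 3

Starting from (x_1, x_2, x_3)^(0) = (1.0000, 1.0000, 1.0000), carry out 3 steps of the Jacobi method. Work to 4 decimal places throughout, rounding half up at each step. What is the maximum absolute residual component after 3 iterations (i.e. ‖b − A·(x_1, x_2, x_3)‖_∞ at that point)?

Iteration 1:
  x_1 = (-3 - (3.6)·1.0000 - (-0.2)·1.0000) / (4.8) = -1.3333
  x_2 = (10 - (-0.4)·1.0000 - (-2)·1.0000) / (5.4) = 2.2963
  x_3 = (3 - (0.3)·1.0000 - (3)·1.0000) / (4.3) = -0.0698
Iteration 2:
  x_1 = (-3 - (3.6)·2.2963 - (-0.2)·-0.0698) / (4.8) = -2.3501
  x_2 = (10 - (-0.4)·-1.3333 - (-2)·-0.0698) / (5.4) = 1.7272
  x_3 = (3 - (0.3)·-1.3333 - (3)·2.2963) / (4.3) = -0.8114
Iteration 3:
  x_1 = (-3 - (3.6)·1.7272 - (-0.2)·-0.8114) / (4.8) = -1.9542
  x_2 = (10 - (-0.4)·-2.3501 - (-2)·-0.8114) / (5.4) = 1.3773
  x_3 = (3 - (0.3)·-2.3501 - (3)·1.7272) / (4.3) = -0.3434
Residual b − A·x = (1.3532, 1.0941, 0.9310); ∞-norm = 1.3532

1.3532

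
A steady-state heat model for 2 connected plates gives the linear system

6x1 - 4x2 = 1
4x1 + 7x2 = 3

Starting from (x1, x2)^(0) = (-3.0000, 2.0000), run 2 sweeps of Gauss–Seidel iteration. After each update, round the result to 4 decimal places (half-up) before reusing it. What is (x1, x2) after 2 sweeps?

Iteration 1:
  x1 = (1 - (-4)·2.0000) / (6) = 1.5000
  x2 = (3 - (4)·1.5000) / (7) = -0.4286
Iteration 2:
  x1 = (1 - (-4)·-0.4286) / (6) = -0.1191
  x2 = (3 - (4)·-0.1191) / (7) = 0.4966

(-0.1191, 0.4966)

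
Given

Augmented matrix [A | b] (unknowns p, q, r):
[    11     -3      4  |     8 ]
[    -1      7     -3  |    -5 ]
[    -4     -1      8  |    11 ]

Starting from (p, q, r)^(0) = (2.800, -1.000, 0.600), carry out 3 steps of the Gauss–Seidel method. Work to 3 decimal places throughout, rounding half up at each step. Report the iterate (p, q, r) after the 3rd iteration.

Iteration 1:
  p = (8 - (-3)·-1.000 - (4)·0.600) / (11) = 0.236
  q = (-5 - (-1)·0.236 - (-3)·0.600) / (7) = -0.423
  r = (11 - (-4)·0.236 - (-1)·-0.423) / (8) = 1.440
Iteration 2:
  p = (8 - (-3)·-0.423 - (4)·1.440) / (11) = 0.088
  q = (-5 - (-1)·0.088 - (-3)·1.440) / (7) = -0.085
  r = (11 - (-4)·0.088 - (-1)·-0.085) / (8) = 1.408
Iteration 3:
  p = (8 - (-3)·-0.085 - (4)·1.408) / (11) = 0.192
  q = (-5 - (-1)·0.192 - (-3)·1.408) / (7) = -0.083
  r = (11 - (-4)·0.192 - (-1)·-0.083) / (8) = 1.461

(0.192, -0.083, 1.461)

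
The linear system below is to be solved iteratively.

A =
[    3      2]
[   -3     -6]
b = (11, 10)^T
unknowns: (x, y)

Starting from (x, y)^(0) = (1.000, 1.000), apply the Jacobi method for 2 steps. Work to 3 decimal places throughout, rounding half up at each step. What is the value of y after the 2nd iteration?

Iteration 1:
  x = (11 - (2)·1.000) / (3) = 3.000
  y = (10 - (-3)·1.000) / (-6) = -2.167
Iteration 2:
  x = (11 - (2)·-2.167) / (3) = 5.111
  y = (10 - (-3)·3.000) / (-6) = -3.167

-3.167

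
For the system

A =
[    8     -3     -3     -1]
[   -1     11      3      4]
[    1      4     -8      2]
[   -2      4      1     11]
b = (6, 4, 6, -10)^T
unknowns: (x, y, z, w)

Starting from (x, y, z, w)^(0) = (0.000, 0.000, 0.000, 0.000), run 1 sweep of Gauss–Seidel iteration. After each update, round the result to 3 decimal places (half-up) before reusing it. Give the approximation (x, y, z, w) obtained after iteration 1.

(0.750, 0.432, -0.440, -0.890)

Iteration 1:
  x = (6 - (-3)·0.000 - (-3)·0.000 - (-1)·0.000) / (8) = 0.750
  y = (4 - (-1)·0.750 - (3)·0.000 - (4)·0.000) / (11) = 0.432
  z = (6 - (1)·0.750 - (4)·0.432 - (2)·0.000) / (-8) = -0.440
  w = (-10 - (-2)·0.750 - (4)·0.432 - (1)·-0.440) / (11) = -0.890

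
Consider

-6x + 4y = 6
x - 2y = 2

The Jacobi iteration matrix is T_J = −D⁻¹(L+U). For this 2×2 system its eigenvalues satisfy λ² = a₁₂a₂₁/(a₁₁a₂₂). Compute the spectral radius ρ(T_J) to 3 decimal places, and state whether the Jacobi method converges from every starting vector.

a₁₂a₂₁/(a₁₁a₂₂) = (4)·(1) / ((-6)·(-2)) = 0.333333
ρ = √|0.333333| = √0.333333 = 0.577
ρ < 1, so Jacobi converges

0.577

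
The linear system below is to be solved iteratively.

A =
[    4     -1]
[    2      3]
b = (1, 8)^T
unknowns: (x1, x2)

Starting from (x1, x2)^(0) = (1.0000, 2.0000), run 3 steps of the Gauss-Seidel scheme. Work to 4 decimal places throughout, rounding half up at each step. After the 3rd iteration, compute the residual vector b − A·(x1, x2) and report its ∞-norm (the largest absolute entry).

0.0047

Iteration 1:
  x1 = (1 - (-1)·2.0000) / (4) = 0.7500
  x2 = (8 - (2)·0.7500) / (3) = 2.1667
Iteration 2:
  x1 = (1 - (-1)·2.1667) / (4) = 0.7917
  x2 = (8 - (2)·0.7917) / (3) = 2.1389
Iteration 3:
  x1 = (1 - (-1)·2.1389) / (4) = 0.7847
  x2 = (8 - (2)·0.7847) / (3) = 2.1435
Residual b − A·x = (0.0047, 0.0001); ∞-norm = 0.0047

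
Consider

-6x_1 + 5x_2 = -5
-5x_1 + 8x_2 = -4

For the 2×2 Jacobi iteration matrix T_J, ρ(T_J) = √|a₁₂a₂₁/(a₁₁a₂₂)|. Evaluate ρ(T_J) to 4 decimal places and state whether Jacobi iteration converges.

0.7217

a₁₂a₂₁/(a₁₁a₂₂) = (5)·(-5) / ((-6)·(8)) = 0.520833
ρ = √|0.520833| = √0.520833 = 0.7217
ρ < 1, so Jacobi converges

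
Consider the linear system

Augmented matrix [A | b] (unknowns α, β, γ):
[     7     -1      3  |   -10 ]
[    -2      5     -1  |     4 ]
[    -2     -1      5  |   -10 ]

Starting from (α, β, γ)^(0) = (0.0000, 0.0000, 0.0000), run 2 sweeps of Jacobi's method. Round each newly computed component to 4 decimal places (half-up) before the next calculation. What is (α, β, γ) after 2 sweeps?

(-0.4571, -0.1714, -2.4114)

Iteration 1:
  α = (-10 - (-1)·0.0000 - (3)·0.0000) / (7) = -1.4286
  β = (4 - (-2)·0.0000 - (-1)·0.0000) / (5) = 0.8000
  γ = (-10 - (-2)·0.0000 - (-1)·0.0000) / (5) = -2.0000
Iteration 2:
  α = (-10 - (-1)·0.8000 - (3)·-2.0000) / (7) = -0.4571
  β = (4 - (-2)·-1.4286 - (-1)·-2.0000) / (5) = -0.1714
  γ = (-10 - (-2)·-1.4286 - (-1)·0.8000) / (5) = -2.4114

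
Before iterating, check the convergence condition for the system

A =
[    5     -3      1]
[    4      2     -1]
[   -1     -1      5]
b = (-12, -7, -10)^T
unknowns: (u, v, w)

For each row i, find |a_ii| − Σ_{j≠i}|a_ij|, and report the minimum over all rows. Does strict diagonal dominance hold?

row 1: |5| − (3+1) = 1
row 2: |2| − (4+1) = -3
row 3: |5| − (1+1) = 3
minimum over rows = -3 → not strictly diagonally dominant

-3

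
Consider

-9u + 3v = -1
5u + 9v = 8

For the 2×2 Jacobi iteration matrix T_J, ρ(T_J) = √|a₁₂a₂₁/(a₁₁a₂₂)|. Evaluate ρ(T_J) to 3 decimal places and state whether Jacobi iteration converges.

0.430

a₁₂a₂₁/(a₁₁a₂₂) = (3)·(5) / ((-9)·(9)) = -0.185185
ρ = √|-0.185185| = √0.185185 = 0.430
ρ < 1, so Jacobi converges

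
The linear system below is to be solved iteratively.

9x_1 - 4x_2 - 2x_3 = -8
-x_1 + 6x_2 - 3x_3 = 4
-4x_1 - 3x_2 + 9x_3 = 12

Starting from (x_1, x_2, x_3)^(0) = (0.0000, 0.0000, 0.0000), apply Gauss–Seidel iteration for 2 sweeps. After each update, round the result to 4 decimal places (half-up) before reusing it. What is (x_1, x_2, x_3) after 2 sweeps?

(-0.4115, 1.1536, 1.5350)

Iteration 1:
  x_1 = (-8 - (-4)·0.0000 - (-2)·0.0000) / (9) = -0.8889
  x_2 = (4 - (-1)·-0.8889 - (-3)·0.0000) / (6) = 0.5185
  x_3 = (12 - (-4)·-0.8889 - (-3)·0.5185) / (9) = 1.1111
Iteration 2:
  x_1 = (-8 - (-4)·0.5185 - (-2)·1.1111) / (9) = -0.4115
  x_2 = (4 - (-1)·-0.4115 - (-3)·1.1111) / (6) = 1.1536
  x_3 = (12 - (-4)·-0.4115 - (-3)·1.1536) / (9) = 1.5350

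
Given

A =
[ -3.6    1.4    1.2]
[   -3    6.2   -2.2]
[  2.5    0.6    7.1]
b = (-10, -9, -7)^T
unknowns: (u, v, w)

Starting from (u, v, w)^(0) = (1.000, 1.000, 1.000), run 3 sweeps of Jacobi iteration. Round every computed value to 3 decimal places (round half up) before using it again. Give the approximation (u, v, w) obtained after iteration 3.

(1.953, -1.221, -1.691)

Iteration 1:
  u = (-10 - (1.4)·1.000 - (1.2)·1.000) / (-3.6) = 3.500
  v = (-9 - (-3)·1.000 - (-2.2)·1.000) / (6.2) = -0.613
  w = (-7 - (2.5)·1.000 - (0.6)·1.000) / (7.1) = -1.423
Iteration 2:
  u = (-10 - (1.4)·-0.613 - (1.2)·-1.423) / (-3.6) = 2.065
  v = (-9 - (-3)·3.500 - (-2.2)·-1.423) / (6.2) = -0.263
  w = (-7 - (2.5)·3.500 - (0.6)·-0.613) / (7.1) = -2.167
Iteration 3:
  u = (-10 - (1.4)·-0.263 - (1.2)·-2.167) / (-3.6) = 1.953
  v = (-9 - (-3)·2.065 - (-2.2)·-2.167) / (6.2) = -1.221
  w = (-7 - (2.5)·2.065 - (0.6)·-0.263) / (7.1) = -1.691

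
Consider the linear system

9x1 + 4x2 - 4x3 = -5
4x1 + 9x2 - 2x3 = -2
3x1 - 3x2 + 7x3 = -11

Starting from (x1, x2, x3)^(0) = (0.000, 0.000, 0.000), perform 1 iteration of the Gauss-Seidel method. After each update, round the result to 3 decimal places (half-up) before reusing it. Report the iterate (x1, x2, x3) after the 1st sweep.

Iteration 1:
  x1 = (-5 - (4)·0.000 - (-4)·0.000) / (9) = -0.556
  x2 = (-2 - (4)·-0.556 - (-2)·0.000) / (9) = 0.025
  x3 = (-11 - (3)·-0.556 - (-3)·0.025) / (7) = -1.322

(-0.556, 0.025, -1.322)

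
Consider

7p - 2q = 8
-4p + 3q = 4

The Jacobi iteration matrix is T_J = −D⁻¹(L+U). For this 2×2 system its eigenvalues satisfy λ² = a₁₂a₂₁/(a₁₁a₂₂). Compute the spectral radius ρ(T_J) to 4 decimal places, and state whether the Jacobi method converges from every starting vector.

0.6172

a₁₂a₂₁/(a₁₁a₂₂) = (-2)·(-4) / ((7)·(3)) = 0.380952
ρ = √|0.380952| = √0.380952 = 0.6172
ρ < 1, so Jacobi converges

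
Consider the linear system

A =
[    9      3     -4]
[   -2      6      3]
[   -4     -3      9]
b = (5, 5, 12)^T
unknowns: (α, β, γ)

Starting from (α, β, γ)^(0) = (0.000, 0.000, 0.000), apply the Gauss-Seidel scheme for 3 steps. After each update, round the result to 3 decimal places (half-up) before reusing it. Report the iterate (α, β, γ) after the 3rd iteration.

(1.317, 0.330, 2.029)

Iteration 1:
  α = (5 - (3)·0.000 - (-4)·0.000) / (9) = 0.556
  β = (5 - (-2)·0.556 - (3)·0.000) / (6) = 1.019
  γ = (12 - (-4)·0.556 - (-3)·1.019) / (9) = 1.920
Iteration 2:
  α = (5 - (3)·1.019 - (-4)·1.920) / (9) = 1.069
  β = (5 - (-2)·1.069 - (3)·1.920) / (6) = 0.230
  γ = (12 - (-4)·1.069 - (-3)·0.230) / (9) = 1.885
Iteration 3:
  α = (5 - (3)·0.230 - (-4)·1.885) / (9) = 1.317
  β = (5 - (-2)·1.317 - (3)·1.885) / (6) = 0.330
  γ = (12 - (-4)·1.317 - (-3)·0.330) / (9) = 2.029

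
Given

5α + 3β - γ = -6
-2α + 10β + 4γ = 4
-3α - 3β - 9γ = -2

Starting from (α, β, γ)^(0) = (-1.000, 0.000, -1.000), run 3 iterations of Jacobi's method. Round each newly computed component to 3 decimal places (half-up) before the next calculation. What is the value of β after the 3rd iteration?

Iteration 1:
  α = (-6 - (3)·0.000 - (-1)·-1.000) / (5) = -1.400
  β = (4 - (-2)·-1.000 - (4)·-1.000) / (10) = 0.600
  γ = (-2 - (-3)·-1.000 - (-3)·0.000) / (-9) = 0.556
Iteration 2:
  α = (-6 - (3)·0.600 - (-1)·0.556) / (5) = -1.449
  β = (4 - (-2)·-1.400 - (4)·0.556) / (10) = -0.102
  γ = (-2 - (-3)·-1.400 - (-3)·0.600) / (-9) = 0.489
Iteration 3:
  α = (-6 - (3)·-0.102 - (-1)·0.489) / (5) = -1.041
  β = (4 - (-2)·-1.449 - (4)·0.489) / (10) = -0.085
  γ = (-2 - (-3)·-1.449 - (-3)·-0.102) / (-9) = 0.739

-0.085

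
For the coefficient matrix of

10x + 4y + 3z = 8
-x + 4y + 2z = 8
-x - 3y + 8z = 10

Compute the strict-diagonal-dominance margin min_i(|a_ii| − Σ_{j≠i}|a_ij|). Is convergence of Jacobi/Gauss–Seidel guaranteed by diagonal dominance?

row 1: |10| − (4+3) = 3
row 2: |4| − (1+2) = 1
row 3: |8| − (1+3) = 4
minimum over rows = 1 → strictly diagonally dominant (convergence guaranteed)

1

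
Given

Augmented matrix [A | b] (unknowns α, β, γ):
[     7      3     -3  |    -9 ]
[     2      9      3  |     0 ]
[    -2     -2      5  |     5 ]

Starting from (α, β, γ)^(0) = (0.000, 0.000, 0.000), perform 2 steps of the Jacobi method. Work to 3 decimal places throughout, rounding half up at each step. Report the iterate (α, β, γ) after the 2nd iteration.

(-0.857, -0.048, 0.486)

Iteration 1:
  α = (-9 - (3)·0.000 - (-3)·0.000) / (7) = -1.286
  β = (0 - (2)·0.000 - (3)·0.000) / (9) = 0.000
  γ = (5 - (-2)·0.000 - (-2)·0.000) / (5) = 1.000
Iteration 2:
  α = (-9 - (3)·0.000 - (-3)·1.000) / (7) = -0.857
  β = (0 - (2)·-1.286 - (3)·1.000) / (9) = -0.048
  γ = (5 - (-2)·-1.286 - (-2)·0.000) / (5) = 0.486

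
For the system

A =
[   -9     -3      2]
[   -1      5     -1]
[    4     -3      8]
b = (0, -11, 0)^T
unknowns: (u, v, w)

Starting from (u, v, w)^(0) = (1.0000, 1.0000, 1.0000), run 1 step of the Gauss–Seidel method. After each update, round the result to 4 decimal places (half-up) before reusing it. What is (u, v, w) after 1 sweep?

(-0.1111, -2.0222, -0.7028)

Iteration 1:
  u = (0 - (-3)·1.0000 - (2)·1.0000) / (-9) = -0.1111
  v = (-11 - (-1)·-0.1111 - (-1)·1.0000) / (5) = -2.0222
  w = (0 - (4)·-0.1111 - (-3)·-2.0222) / (8) = -0.7028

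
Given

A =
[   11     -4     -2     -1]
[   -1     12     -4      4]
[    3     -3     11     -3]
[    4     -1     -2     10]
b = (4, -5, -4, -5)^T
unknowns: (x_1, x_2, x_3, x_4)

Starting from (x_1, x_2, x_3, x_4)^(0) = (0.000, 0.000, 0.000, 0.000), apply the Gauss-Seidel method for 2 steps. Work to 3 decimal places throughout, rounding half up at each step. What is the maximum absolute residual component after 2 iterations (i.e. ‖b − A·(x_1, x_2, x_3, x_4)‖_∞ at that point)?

Iteration 1:
  x_1 = (4 - (-4)·0.000 - (-2)·0.000 - (-1)·0.000) / (11) = 0.364
  x_2 = (-5 - (-1)·0.364 - (-4)·0.000 - (4)·0.000) / (12) = -0.386
  x_3 = (-4 - (3)·0.364 - (-3)·-0.386 - (-3)·0.000) / (11) = -0.568
  x_4 = (-5 - (4)·0.364 - (-1)·-0.386 - (-2)·-0.568) / (10) = -0.798
Iteration 2:
  x_1 = (4 - (-4)·-0.386 - (-2)·-0.568 - (-1)·-0.798) / (11) = 0.047
  x_2 = (-5 - (-1)·0.047 - (-4)·-0.568 - (4)·-0.798) / (12) = -0.336
  x_3 = (-4 - (3)·0.047 - (-3)·-0.336 - (-3)·-0.798) / (11) = -0.686
  x_4 = (-5 - (4)·0.047 - (-1)·-0.336 - (-2)·-0.686) / (10) = -0.690
Residual b − A·x = (0.077, -0.905, 0.327, 0.004); ∞-norm = 0.905

0.905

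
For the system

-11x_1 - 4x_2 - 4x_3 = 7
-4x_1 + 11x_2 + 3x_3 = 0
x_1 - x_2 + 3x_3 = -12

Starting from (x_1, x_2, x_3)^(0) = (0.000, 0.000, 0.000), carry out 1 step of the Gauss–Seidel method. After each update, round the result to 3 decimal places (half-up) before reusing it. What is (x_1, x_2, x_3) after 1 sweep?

(-0.636, -0.231, -3.865)

Iteration 1:
  x_1 = (7 - (-4)·0.000 - (-4)·0.000) / (-11) = -0.636
  x_2 = (0 - (-4)·-0.636 - (3)·0.000) / (11) = -0.231
  x_3 = (-12 - (1)·-0.636 - (-1)·-0.231) / (3) = -3.865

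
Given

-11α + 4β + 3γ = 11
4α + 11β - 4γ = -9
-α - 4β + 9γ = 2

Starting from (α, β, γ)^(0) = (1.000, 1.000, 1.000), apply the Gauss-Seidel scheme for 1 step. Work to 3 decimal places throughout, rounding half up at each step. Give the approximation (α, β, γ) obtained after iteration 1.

Iteration 1:
  α = (11 - (4)·1.000 - (3)·1.000) / (-11) = -0.364
  β = (-9 - (4)·-0.364 - (-4)·1.000) / (11) = -0.322
  γ = (2 - (-1)·-0.364 - (-4)·-0.322) / (9) = 0.039

(-0.364, -0.322, 0.039)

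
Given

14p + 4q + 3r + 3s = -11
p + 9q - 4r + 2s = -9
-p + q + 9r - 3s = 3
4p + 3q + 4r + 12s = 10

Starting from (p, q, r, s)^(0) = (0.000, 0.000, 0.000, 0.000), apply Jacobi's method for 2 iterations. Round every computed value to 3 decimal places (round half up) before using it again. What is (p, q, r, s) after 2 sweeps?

(-0.750, -0.950, 0.635, 1.234)

Iteration 1:
  p = (-11 - (4)·0.000 - (3)·0.000 - (3)·0.000) / (14) = -0.786
  q = (-9 - (1)·0.000 - (-4)·0.000 - (2)·0.000) / (9) = -1.000
  r = (3 - (-1)·0.000 - (1)·0.000 - (-3)·0.000) / (9) = 0.333
  s = (10 - (4)·0.000 - (3)·0.000 - (4)·0.000) / (12) = 0.833
Iteration 2:
  p = (-11 - (4)·-1.000 - (3)·0.333 - (3)·0.833) / (14) = -0.750
  q = (-9 - (1)·-0.786 - (-4)·0.333 - (2)·0.833) / (9) = -0.950
  r = (3 - (-1)·-0.786 - (1)·-1.000 - (-3)·0.833) / (9) = 0.635
  s = (10 - (4)·-0.786 - (3)·-1.000 - (4)·0.333) / (12) = 1.234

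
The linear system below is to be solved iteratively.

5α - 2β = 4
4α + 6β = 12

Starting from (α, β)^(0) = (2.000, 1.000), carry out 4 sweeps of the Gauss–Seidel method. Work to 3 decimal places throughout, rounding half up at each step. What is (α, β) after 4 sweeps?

Iteration 1:
  α = (4 - (-2)·1.000) / (5) = 1.200
  β = (12 - (4)·1.200) / (6) = 1.200
Iteration 2:
  α = (4 - (-2)·1.200) / (5) = 1.280
  β = (12 - (4)·1.280) / (6) = 1.147
Iteration 3:
  α = (4 - (-2)·1.147) / (5) = 1.259
  β = (12 - (4)·1.259) / (6) = 1.161
Iteration 4:
  α = (4 - (-2)·1.161) / (5) = 1.264
  β = (12 - (4)·1.264) / (6) = 1.157

(1.264, 1.157)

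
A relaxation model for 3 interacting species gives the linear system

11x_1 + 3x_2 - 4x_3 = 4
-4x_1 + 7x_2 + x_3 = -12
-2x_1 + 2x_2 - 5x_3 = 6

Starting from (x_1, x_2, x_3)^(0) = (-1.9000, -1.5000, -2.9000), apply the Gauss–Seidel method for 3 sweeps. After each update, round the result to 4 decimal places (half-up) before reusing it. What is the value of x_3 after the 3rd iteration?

-1.7959

Iteration 1:
  x_1 = (4 - (3)·-1.5000 - (-4)·-2.9000) / (11) = -0.2818
  x_2 = (-12 - (-4)·-0.2818 - (1)·-2.9000) / (7) = -1.4610
  x_3 = (6 - (-2)·-0.2818 - (2)·-1.4610) / (-5) = -1.6717
Iteration 2:
  x_1 = (4 - (3)·-1.4610 - (-4)·-1.6717) / (11) = 0.1542
  x_2 = (-12 - (-4)·0.1542 - (1)·-1.6717) / (7) = -1.3874
  x_3 = (6 - (-2)·0.1542 - (2)·-1.3874) / (-5) = -1.8166
Iteration 3:
  x_1 = (4 - (3)·-1.3874 - (-4)·-1.8166) / (11) = 0.0814
  x_2 = (-12 - (-4)·0.0814 - (1)·-1.8166) / (7) = -1.4083
  x_3 = (6 - (-2)·0.0814 - (2)·-1.4083) / (-5) = -1.7959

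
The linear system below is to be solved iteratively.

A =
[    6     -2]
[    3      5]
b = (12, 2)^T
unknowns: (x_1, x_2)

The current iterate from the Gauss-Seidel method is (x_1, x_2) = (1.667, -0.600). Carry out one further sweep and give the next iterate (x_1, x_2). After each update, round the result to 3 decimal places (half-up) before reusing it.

One sweep:
  x_1 = (12 - (-2)·-0.600) / (6) = 1.800
  x_2 = (2 - (3)·1.800) / (5) = -0.680

(1.800, -0.680)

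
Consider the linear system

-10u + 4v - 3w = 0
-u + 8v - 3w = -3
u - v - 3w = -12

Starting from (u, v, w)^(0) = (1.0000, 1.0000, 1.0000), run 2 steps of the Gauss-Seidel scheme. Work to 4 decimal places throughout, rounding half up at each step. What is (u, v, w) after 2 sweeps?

Iteration 1:
  u = (0 - (4)·1.0000 - (-3)·1.0000) / (-10) = 0.1000
  v = (-3 - (-1)·0.1000 - (-3)·1.0000) / (8) = 0.0125
  w = (-12 - (1)·0.1000 - (-1)·0.0125) / (-3) = 4.0292
Iteration 2:
  u = (0 - (4)·0.0125 - (-3)·4.0292) / (-10) = -1.2038
  v = (-3 - (-1)·-1.2038 - (-3)·4.0292) / (8) = 0.9855
  w = (-12 - (1)·-1.2038 - (-1)·0.9855) / (-3) = 3.2702

(-1.2038, 0.9855, 3.2702)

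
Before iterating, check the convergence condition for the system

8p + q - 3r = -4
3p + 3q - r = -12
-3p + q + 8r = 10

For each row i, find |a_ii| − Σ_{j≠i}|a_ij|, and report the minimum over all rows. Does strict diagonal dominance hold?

-1

row 1: |8| − (1+3) = 4
row 2: |3| − (3+1) = -1
row 3: |8| − (3+1) = 4
minimum over rows = -1 → not strictly diagonally dominant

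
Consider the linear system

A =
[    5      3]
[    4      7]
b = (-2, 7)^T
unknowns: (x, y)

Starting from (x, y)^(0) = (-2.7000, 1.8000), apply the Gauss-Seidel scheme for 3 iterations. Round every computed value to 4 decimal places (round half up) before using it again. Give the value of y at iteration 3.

1.8667

Iteration 1:
  x = (-2 - (3)·1.8000) / (5) = -1.4800
  y = (7 - (4)·-1.4800) / (7) = 1.8457
Iteration 2:
  x = (-2 - (3)·1.8457) / (5) = -1.5074
  y = (7 - (4)·-1.5074) / (7) = 1.8614
Iteration 3:
  x = (-2 - (3)·1.8614) / (5) = -1.5168
  y = (7 - (4)·-1.5168) / (7) = 1.8667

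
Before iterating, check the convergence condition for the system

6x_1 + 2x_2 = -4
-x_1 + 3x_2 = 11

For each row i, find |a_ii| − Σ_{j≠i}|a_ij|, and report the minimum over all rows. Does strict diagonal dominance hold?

2

row 1: |6| − (2) = 4
row 2: |3| − (1) = 2
minimum over rows = 2 → strictly diagonally dominant (convergence guaranteed)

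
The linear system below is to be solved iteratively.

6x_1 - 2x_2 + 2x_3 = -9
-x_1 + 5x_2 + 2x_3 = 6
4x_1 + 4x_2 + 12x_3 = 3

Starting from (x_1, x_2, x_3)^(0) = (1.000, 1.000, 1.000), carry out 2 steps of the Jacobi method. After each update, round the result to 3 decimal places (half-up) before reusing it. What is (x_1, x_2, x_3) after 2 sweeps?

(-1.028, 1.067, 0.417)

Iteration 1:
  x_1 = (-9 - (-2)·1.000 - (2)·1.000) / (6) = -1.500
  x_2 = (6 - (-1)·1.000 - (2)·1.000) / (5) = 1.000
  x_3 = (3 - (4)·1.000 - (4)·1.000) / (12) = -0.417
Iteration 2:
  x_1 = (-9 - (-2)·1.000 - (2)·-0.417) / (6) = -1.028
  x_2 = (6 - (-1)·-1.500 - (2)·-0.417) / (5) = 1.067
  x_3 = (3 - (4)·-1.500 - (4)·1.000) / (12) = 0.417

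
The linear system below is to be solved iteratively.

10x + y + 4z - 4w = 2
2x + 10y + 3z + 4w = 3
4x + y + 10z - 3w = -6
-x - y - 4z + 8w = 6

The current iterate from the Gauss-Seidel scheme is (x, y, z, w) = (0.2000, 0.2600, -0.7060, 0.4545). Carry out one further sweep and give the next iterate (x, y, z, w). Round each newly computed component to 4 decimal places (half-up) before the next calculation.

One sweep:
  x = (2 - (1)·0.2600 - (4)·-0.7060 - (-4)·0.4545) / (10) = 0.6382
  y = (3 - (2)·0.6382 - (3)·-0.7060 - (4)·0.4545) / (10) = 0.2024
  z = (-6 - (4)·0.6382 - (1)·0.2024 - (-3)·0.4545) / (10) = -0.7392
  w = (6 - (-1)·0.6382 - (-1)·0.2024 - (-4)·-0.7392) / (8) = 0.4855

(0.6382, 0.2024, -0.7392, 0.4855)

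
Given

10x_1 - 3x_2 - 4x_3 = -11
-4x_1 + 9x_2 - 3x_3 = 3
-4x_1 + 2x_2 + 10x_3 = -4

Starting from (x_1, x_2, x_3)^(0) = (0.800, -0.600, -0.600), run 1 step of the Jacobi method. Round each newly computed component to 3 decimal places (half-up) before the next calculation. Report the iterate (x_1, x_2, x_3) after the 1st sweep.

(-1.520, 0.489, 0.040)

Iteration 1:
  x_1 = (-11 - (-3)·-0.600 - (-4)·-0.600) / (10) = -1.520
  x_2 = (3 - (-4)·0.800 - (-3)·-0.600) / (9) = 0.489
  x_3 = (-4 - (-4)·0.800 - (2)·-0.600) / (10) = 0.040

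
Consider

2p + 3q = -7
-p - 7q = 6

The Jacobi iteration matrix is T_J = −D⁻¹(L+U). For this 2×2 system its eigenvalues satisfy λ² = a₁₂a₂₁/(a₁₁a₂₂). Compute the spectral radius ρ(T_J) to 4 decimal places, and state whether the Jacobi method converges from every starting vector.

0.4629

a₁₂a₂₁/(a₁₁a₂₂) = (3)·(-1) / ((2)·(-7)) = 0.214286
ρ = √|0.214286| = √0.214286 = 0.4629
ρ < 1, so Jacobi converges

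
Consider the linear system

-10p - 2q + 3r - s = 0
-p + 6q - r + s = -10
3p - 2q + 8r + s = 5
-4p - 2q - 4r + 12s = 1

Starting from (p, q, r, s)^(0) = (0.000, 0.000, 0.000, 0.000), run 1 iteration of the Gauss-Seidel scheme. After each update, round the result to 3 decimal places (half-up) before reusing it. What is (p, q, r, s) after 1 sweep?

Iteration 1:
  p = (0 - (-2)·0.000 - (3)·0.000 - (-1)·0.000) / (-10) = 0.000
  q = (-10 - (-1)·0.000 - (-1)·0.000 - (1)·0.000) / (6) = -1.667
  r = (5 - (3)·0.000 - (-2)·-1.667 - (1)·0.000) / (8) = 0.208
  s = (1 - (-4)·0.000 - (-2)·-1.667 - (-4)·0.208) / (12) = -0.125

(0.000, -1.667, 0.208, -0.125)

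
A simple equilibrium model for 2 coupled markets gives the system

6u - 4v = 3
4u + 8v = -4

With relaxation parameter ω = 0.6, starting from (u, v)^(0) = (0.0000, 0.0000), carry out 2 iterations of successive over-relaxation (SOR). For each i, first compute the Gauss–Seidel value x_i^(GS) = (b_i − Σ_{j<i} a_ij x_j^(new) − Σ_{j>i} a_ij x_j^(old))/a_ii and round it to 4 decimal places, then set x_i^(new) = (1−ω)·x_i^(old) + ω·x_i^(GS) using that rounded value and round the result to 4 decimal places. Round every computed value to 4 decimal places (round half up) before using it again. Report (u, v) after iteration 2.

(0.2640, -0.5352)

Iteration 1:
  u: GS value = (3 - (-4)·0.0000) / (6) = 0.5000;  u ← (1−ω)·0.0000 + ω·0.5000 = 0.3000
  v: GS value = (-4 - (4)·0.3000) / (8) = -0.6500;  v ← (1−ω)·0.0000 + ω·-0.6500 = -0.3900
Iteration 2:
  u: GS value = (3 - (-4)·-0.3900) / (6) = 0.2400;  u ← (1−ω)·0.3000 + ω·0.2400 = 0.2640
  v: GS value = (-4 - (4)·0.2640) / (8) = -0.6320;  v ← (1−ω)·-0.3900 + ω·-0.6320 = -0.5352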